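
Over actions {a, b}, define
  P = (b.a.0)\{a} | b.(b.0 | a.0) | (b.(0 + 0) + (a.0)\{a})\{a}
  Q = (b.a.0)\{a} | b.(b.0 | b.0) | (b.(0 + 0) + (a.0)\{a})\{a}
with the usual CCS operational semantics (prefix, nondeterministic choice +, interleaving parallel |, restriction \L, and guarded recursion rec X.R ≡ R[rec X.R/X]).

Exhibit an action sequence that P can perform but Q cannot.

ba

Reachable graph of P (20 states):
  u0 = (b.a.0)\{a} | b.(b.0 | a.0) | (b.(0 + 0) + (a.0)\{a})\{a} → =b=> u1, =b=> u2, =b=> u3
  u1 = (a.0)\{a} | b.(b.0 | a.0) | (b.(0 + 0) + (a.0)\{a})\{a} → =b=> u4, =b=> u5
  u2 = (b.a.0)\{a} | (b.0 | a.0) | (b.(0 + 0) + (a.0)\{a})\{a} → =a=> u6, =b=> u4, =b=> u7, =b=> u8
  u3 = (b.a.0)\{a} | b.(b.0 | a.0) | (0 + 0)\{a} → =b=> u5, =b=> u8
  u4 = (a.0)\{a} | (b.0 | a.0) | (b.(0 + 0) + (a.0)\{a})\{a} → =a=> u9, =b=> u10, =b=> u11
  u5 = (a.0)\{a} | b.(b.0 | a.0) | (0 + 0)\{a} → =b=> u11
  u6 = (b.a.0)\{a} | (b.0 | 0) | (b.(0 + 0) + (a.0)\{a})\{a} → =b=> u12, =b=> u13, =b=> u9
  u7 = (b.a.0)\{a} | (0 | a.0) | (b.(0 + 0) + (a.0)\{a})\{a} → =a=> u12, =b=> u10, =b=> u14
  u8 = (b.a.0)\{a} | (b.0 | a.0) | (0 + 0)\{a} → =a=> u13, =b=> u11, =b=> u14
  u9 = (a.0)\{a} | (b.0 | 0) | (b.(0 + 0) + (a.0)\{a})\{a} → =b=> u15, =b=> u16
  u10 = (a.0)\{a} | (0 | a.0) | (b.(0 + 0) + (a.0)\{a})\{a} → =a=> u15, =b=> u17
  u11 = (a.0)\{a} | (b.0 | a.0) | (0 + 0)\{a} → =a=> u16, =b=> u17
  u12 = (b.a.0)\{a} | (0 | 0) | (b.(0 + 0) + (a.0)\{a})\{a} → =b=> u15, =b=> u18
  u13 = (b.a.0)\{a} | (b.0 | 0) | (0 + 0)\{a} → =b=> u16, =b=> u18
  u14 = (b.a.0)\{a} | (0 | a.0) | (0 + 0)\{a} → =a=> u18, =b=> u17
  u15 = (a.0)\{a} | (0 | 0) | (b.(0 + 0) + (a.0)\{a})\{a} → =b=> u19
  u16 = (a.0)\{a} | (b.0 | 0) | (0 + 0)\{a} → =b=> u19
  u17 = (a.0)\{a} | (0 | a.0) | (0 + 0)\{a} → =a=> u19
  u18 = (b.a.0)\{a} | (0 | 0) | (0 + 0)\{a} → =b=> u19
  u19 = (a.0)\{a} | (0 | 0) | (0 + 0)\{a} → ·
Reachable graph of Q (20 states):
  v0 = (b.a.0)\{a} | b.(b.0 | b.0) | (b.(0 + 0) + (a.0)\{a})\{a} → =b=> v1, =b=> v2, =b=> v3
  v1 = (a.0)\{a} | b.(b.0 | b.0) | (b.(0 + 0) + (a.0)\{a})\{a} → =b=> v4, =b=> v5
  v2 = (b.a.0)\{a} | (b.0 | b.0) | (b.(0 + 0) + (a.0)\{a})\{a} → =b=> v4, =b=> v6, =b=> v7, =b=> v8
  v3 = (b.a.0)\{a} | b.(b.0 | b.0) | (0 + 0)\{a} → =b=> v5, =b=> v8
  v4 = (a.0)\{a} | (b.0 | b.0) | (b.(0 + 0) + (a.0)\{a})\{a} → =b=> v10, =b=> v11, =b=> v9
  v5 = (a.0)\{a} | b.(b.0 | b.0) | (0 + 0)\{a} → =b=> v11
  v6 = (b.a.0)\{a} | (0 | b.0) | (b.(0 + 0) + (a.0)\{a})\{a} → =b=> v12, =b=> v13, =b=> v9
  v7 = (b.a.0)\{a} | (b.0 | 0) | (b.(0 + 0) + (a.0)\{a})\{a} → =b=> v10, =b=> v12, =b=> v14
  v8 = (b.a.0)\{a} | (b.0 | b.0) | (0 + 0)\{a} → =b=> v11, =b=> v13, =b=> v14
  v9 = (a.0)\{a} | (0 | b.0) | (b.(0 + 0) + (a.0)\{a})\{a} → =b=> v15, =b=> v16
  v10 = (a.0)\{a} | (b.0 | 0) | (b.(0 + 0) + (a.0)\{a})\{a} → =b=> v15, =b=> v17
  v11 = (a.0)\{a} | (b.0 | b.0) | (0 + 0)\{a} → =b=> v16, =b=> v17
  v12 = (b.a.0)\{a} | (0 | 0) | (b.(0 + 0) + (a.0)\{a})\{a} → =b=> v15, =b=> v18
  v13 = (b.a.0)\{a} | (0 | b.0) | (0 + 0)\{a} → =b=> v16, =b=> v18
  v14 = (b.a.0)\{a} | (b.0 | 0) | (0 + 0)\{a} → =b=> v17, =b=> v18
  v15 = (a.0)\{a} | (0 | 0) | (b.(0 + 0) + (a.0)\{a})\{a} → =b=> v19
  v16 = (a.0)\{a} | (0 | b.0) | (0 + 0)\{a} → =b=> v19
  v17 = (a.0)\{a} | (b.0 | 0) | (0 + 0)\{a} → =b=> v19
  v18 = (b.a.0)\{a} | (0 | 0) | (0 + 0)\{a} → =b=> v19
  v19 = (a.0)\{a} | (0 | 0) | (0 + 0)\{a} → ·
Trace ⟨ba⟩ through P, begin at {u0}:
  [1] b ⇒ {u1, u2, u3}
  [2] a ⇒ {u6}
  — P admits the full trace.
Trace ⟨ba⟩ through Q, begin at {v0}:
  [1] b ⇒ {v1, v2, v3}
  [2] a ⇒ no successor for Q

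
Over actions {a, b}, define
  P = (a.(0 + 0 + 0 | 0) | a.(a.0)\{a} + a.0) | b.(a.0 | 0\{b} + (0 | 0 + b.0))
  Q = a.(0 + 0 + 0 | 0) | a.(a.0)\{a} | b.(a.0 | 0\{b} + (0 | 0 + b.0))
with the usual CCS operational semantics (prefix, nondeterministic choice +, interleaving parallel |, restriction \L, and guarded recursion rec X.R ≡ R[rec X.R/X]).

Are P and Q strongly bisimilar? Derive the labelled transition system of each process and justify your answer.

NO

P's transition system — 20 states:
  u0 = (a.(0 + 0 + 0 | 0) | a.(a.0)\{a} + a.0) | b.(a.0 | 0\{b} + (0 | 0 + b.0)) :: —a→ u1, —a→ u2, —a→ u3, —b→ u4
  u1 = (0 + 0 + 0 | 0) | a.(a.0)\{a} | b.(a.0 | 0\{b} + (0 | 0 + b.0)) :: —a→ u5, —b→ u6
  u2 = 0 | b.(a.0 | 0\{b} + (0 | 0 + b.0)) :: —b→ u7
  u3 = a.(0 + 0 + 0 | 0) | (a.0)\{a} | b.(a.0 | 0\{b} + (0 | 0 + b.0)) :: —a→ u5, —b→ u8
  u4 = (a.(0 + 0 + 0 | 0) | a.(a.0)\{a} + a.0) | (a.0 | 0\{b} + (0 | 0 + b.0)) :: —a→ u6, —a→ u7, —a→ u8, —a→ u9, —b→ u10
  u5 = (0 + 0 + 0 | 0) | (a.0)\{a} | b.(a.0 | 0\{b} + (0 | 0 + b.0)) :: —b→ u11
  u6 = (0 + 0 + 0 | 0) | a.(a.0)\{a} | (a.0 | 0\{b} + (0 | 0 + b.0)) :: —a→ u11, —a→ u12, —b→ u13
  u7 = 0 | (a.0 | 0\{b} + (0 | 0 + b.0)) :: —a→ u14, —b→ u15
  u8 = a.(0 + 0 + 0 | 0) | (a.0)\{a} | (a.0 | 0\{b} + (0 | 0 + b.0)) :: —a→ u11, —a→ u16, —b→ u17
  u9 = (a.(0 + 0 + 0 | 0) | a.(a.0)\{a} + a.0) | (0 | 0\{b}) :: —a→ u12, —a→ u14, —a→ u16
  u10 = (a.(0 + 0 + 0 | 0) | a.(a.0)\{a} + a.0) | 0 :: —a→ u13, —a→ u15, —a→ u17
  u11 = (0 + 0 + 0 | 0) | (a.0)\{a} | (a.0 | 0\{b} + (0 | 0 + b.0)) :: —a→ u18, —b→ u19
  u12 = (0 + 0 + 0 | 0) | a.(a.0)\{a} | (0 | 0\{b}) :: —a→ u18
  u13 = (0 + 0 + 0 | 0) | a.(a.0)\{a} | 0 :: —a→ u19
  u14 = 0 | (0 | 0\{b}) :: ·
  u15 = 0 | 0 :: ·
  u16 = a.(0 + 0 + 0 | 0) | (a.0)\{a} | (0 | 0\{b}) :: —a→ u18
  u17 = a.(0 + 0 + 0 | 0) | (a.0)\{a} | 0 :: —a→ u19
  u18 = (0 + 0 + 0 | 0) | (a.0)\{a} | (0 | 0\{b}) :: ·
  u19 = (0 + 0 + 0 | 0) | (a.0)\{a} | 0 :: ·
Q's transition system — 16 states:
  v0 = a.(0 + 0 + 0 | 0) | a.(a.0)\{a} | b.(a.0 | 0\{b} + (0 | 0 + b.0)) :: —a→ v1, —a→ v2, —b→ v3
  v1 = (0 + 0 + 0 | 0) | a.(a.0)\{a} | b.(a.0 | 0\{b} + (0 | 0 + b.0)) :: —a→ v4, —b→ v5
  v2 = a.(0 + 0 + 0 | 0) | (a.0)\{a} | b.(a.0 | 0\{b} + (0 | 0 + b.0)) :: —a→ v4, —b→ v6
  v3 = a.(0 + 0 + 0 | 0) | a.(a.0)\{a} | (a.0 | 0\{b} + (0 | 0 + b.0)) :: —a→ v5, —a→ v6, —a→ v7, —b→ v8
  v4 = (0 + 0 + 0 | 0) | (a.0)\{a} | b.(a.0 | 0\{b} + (0 | 0 + b.0)) :: —b→ v9
  v5 = (0 + 0 + 0 | 0) | a.(a.0)\{a} | (a.0 | 0\{b} + (0 | 0 + b.0)) :: —a→ v10, —a→ v9, —b→ v11
  v6 = a.(0 + 0 + 0 | 0) | (a.0)\{a} | (a.0 | 0\{b} + (0 | 0 + b.0)) :: —a→ v12, —a→ v9, —b→ v13
  v7 = a.(0 + 0 + 0 | 0) | a.(a.0)\{a} | (0 | 0\{b}) :: —a→ v10, —a→ v12
  v8 = a.(0 + 0 + 0 | 0) | a.(a.0)\{a} | 0 :: —a→ v11, —a→ v13
  v9 = (0 + 0 + 0 | 0) | (a.0)\{a} | (a.0 | 0\{b} + (0 | 0 + b.0)) :: —a→ v14, —b→ v15
  v10 = (0 + 0 + 0 | 0) | a.(a.0)\{a} | (0 | 0\{b}) :: —a→ v14
  v11 = (0 + 0 + 0 | 0) | a.(a.0)\{a} | 0 :: —a→ v15
  v12 = a.(0 + 0 + 0 | 0) | (a.0)\{a} | (0 | 0\{b}) :: —a→ v14
  v13 = a.(0 + 0 + 0 | 0) | (a.0)\{a} | 0 :: —a→ v15
  v14 = (0 + 0 + 0 | 0) | (a.0)\{a} | (0 | 0\{b}) :: ·
  v15 = (0 + 0 + 0 | 0) | (a.0)\{a} | 0 :: ·
Bisimilarity quotient blocks:
  B0 = {u0}
  B1 = {u1, u3, v1, v2}
  B2 = {u6, u8, v5, v6}
  B3 = {u12, u13, u16, u17, v10, v11, v12, v13}
  B4 = {u14, u15, u18, u19, v14, v15}
  B5 = {u11, u7, v9}
  B6 = {u2, u5, v4}
  B7 = {u4}
  B8 = {u10, u9}
  B9 = {v0}
  B10 = {v3}
  B11 = {v7, v8}
u0 ∈ B0, v0 ∈ B9 → different blocks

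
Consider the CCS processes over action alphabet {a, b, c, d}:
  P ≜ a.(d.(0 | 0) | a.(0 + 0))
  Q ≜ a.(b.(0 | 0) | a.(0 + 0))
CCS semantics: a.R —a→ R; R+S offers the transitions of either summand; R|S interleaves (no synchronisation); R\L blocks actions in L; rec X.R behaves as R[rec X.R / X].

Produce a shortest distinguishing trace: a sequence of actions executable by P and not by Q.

P's transition system — 5 states:
  m0 = a.(d.(0 | 0) | a.(0 + 0)) | ··a··> m1
  m1 = d.(0 | 0) | a.(0 + 0) | ··a··> m2, ··d··> m3
  m2 = d.(0 | 0) | (0 + 0) | ··d··> m4
  m3 = 0 | 0 | a.(0 + 0) | ··a··> m4
  m4 = 0 | 0 | (0 + 0) | stopped
Q's transition system — 5 states:
  n0 = a.(b.(0 | 0) | a.(0 + 0)) | ··a··> n1
  n1 = b.(0 | 0) | a.(0 + 0) | ··a··> n2, ··b··> n3
  n2 = b.(0 | 0) | (0 + 0) | ··b··> n4
  n3 = 0 | 0 | a.(0 + 0) | ··a··> n4
  n4 = 0 | 0 | (0 + 0) | stopped
Executing ad from P (initial set {m0}):
  [1] a ⇒ {m1}
  [2] d ⇒ {m3}
  ✓ P
Executing ad from Q (initial set {n0}):
  [1] a ⇒ {n1}
  [2] d ⇒ ∅  — Q cannot continue

ad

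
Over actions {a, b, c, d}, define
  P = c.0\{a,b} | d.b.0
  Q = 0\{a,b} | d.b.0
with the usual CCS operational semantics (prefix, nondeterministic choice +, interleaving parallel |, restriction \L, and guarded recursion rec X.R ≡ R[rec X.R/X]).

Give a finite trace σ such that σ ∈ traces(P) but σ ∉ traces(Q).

LTS(P): 6 reachable states
  u0 = c.0\{a,b} | d.b.0 | -c-> u1, -d-> u2
  u1 = 0\{a,b} | d.b.0 | -d-> u3
  u2 = c.0\{a,b} | b.0 | -b-> u4, -c-> u3
  u3 = 0\{a,b} | b.0 | -b-> u5
  u4 = c.0\{a,b} | 0 | -c-> u5
  u5 = 0\{a,b} | 0 | stopped
LTS(Q): 3 reachable states
  v0 = 0\{a,b} | d.b.0 | -d-> v1
  v1 = 0\{a,b} | b.0 | -b-> v2
  v2 = 0\{a,b} | 0 | stopped
Run σ = ⟨c⟩ on P: start {u0}
  step 1 (c): {u1}
  — P admits the full trace.
Run σ = ⟨c⟩ on Q: start {v0}
  step 1 (c): no successor for Q

c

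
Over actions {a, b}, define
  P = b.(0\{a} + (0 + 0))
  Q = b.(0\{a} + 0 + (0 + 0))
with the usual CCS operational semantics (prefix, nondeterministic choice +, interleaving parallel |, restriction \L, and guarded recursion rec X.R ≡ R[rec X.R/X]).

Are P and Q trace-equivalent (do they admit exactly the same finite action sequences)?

traces(P) = traces(Q)

LTS(P): 2 reachable states
  s0 = b.(0\{a} + (0 + 0)) | ··b··> s1
  s1 = 0\{a} + (0 + 0) | ·
LTS(Q): 2 reachable states
  t0 = b.(0\{a} + 0 + (0 + 0)) | ··b··> t1
  t1 = 0\{a} + 0 + (0 + 0) | ·
Partition-refinement fixed point:
  B0 = {s0, t0}
  B1 = {s1, t1}
s0 ∈ B0, t0 ∈ B0 → same block
Bisimilar ⇒ trace-equivalent.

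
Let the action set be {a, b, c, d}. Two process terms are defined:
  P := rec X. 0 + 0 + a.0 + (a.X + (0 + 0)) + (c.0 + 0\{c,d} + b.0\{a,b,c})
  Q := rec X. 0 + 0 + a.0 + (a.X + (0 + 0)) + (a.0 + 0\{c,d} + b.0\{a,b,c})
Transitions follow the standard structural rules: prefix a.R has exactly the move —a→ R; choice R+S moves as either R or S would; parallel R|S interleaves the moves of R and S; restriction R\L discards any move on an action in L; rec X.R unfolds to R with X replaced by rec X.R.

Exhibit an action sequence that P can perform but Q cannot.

c

Reachable graph of P (3 states):
  u0 = rec X. 0 + 0 + a.0 + (a.X + (0 + 0)) + (c.0 + 0\{c,d} + b.0\{a,b,c}) → —a→ u0, —a→ u1, —b→ u2, —c→ u1
  u1 = 0 → ∅
  u2 = 0\{a,b,c} → ∅
Reachable graph of Q (3 states):
  v0 = rec X. 0 + 0 + a.0 + (a.X + (0 + 0)) + (a.0 + 0\{c,d} + b.0\{a,b,c}) → —a→ v0, —a→ v1, —b→ v2
  v1 = 0 → ∅
  v2 = 0\{a,b,c} → ∅
Run σ = ⟨c⟩ on P: start {u0}
  step 1 (c): {u1}
  ✓ P
Run σ = ⟨c⟩ on Q: start {v0}
  step 1 (c): ∅  — Q cannot continue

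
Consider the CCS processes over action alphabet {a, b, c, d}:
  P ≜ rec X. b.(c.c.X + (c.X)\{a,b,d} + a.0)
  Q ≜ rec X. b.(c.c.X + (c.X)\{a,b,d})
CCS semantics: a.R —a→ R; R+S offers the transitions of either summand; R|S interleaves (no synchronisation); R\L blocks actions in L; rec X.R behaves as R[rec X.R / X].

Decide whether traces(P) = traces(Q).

LTS(P): 5 reachable states
  m0 = rec X. b.(c.c.X + (c.X)\{a,b,d} + a.0) :: ··b··> m1
  m1 = c.c.(rec X. b.(c.c.X + (c.X)\{a,b,d} + a.0)) + (c.(rec X. b.(c.c.X + (c.X)\{a,b,d} + a.0)))\{a,b,d} + a.0 :: ··a··> m2, ··c··> m3, ··c··> m4
  m2 = 0 :: deadlocked
  m3 = (rec X. b.(c.c.X + (c.X)\{a,b,d} + a.0))\{a,b,d} :: deadlocked
  m4 = c.(rec X. b.(c.c.X + (c.X)\{a,b,d} + a.0)) :: ··c··> m0
LTS(Q): 4 reachable states
  n0 = rec X. b.(c.c.X + (c.X)\{a,b,d}) :: ··b··> n1
  n1 = c.c.(rec X. b.(c.c.X + (c.X)\{a,b,d})) + (c.(rec X. b.(c.c.X + (c.X)\{a,b,d})))\{a,b,d} :: ··c··> n2, ··c··> n3
  n2 = (rec X. b.(c.c.X + (c.X)\{a,b,d}))\{a,b,d} :: deadlocked
  n3 = c.(rec X. b.(c.c.X + (c.X)\{a,b,d})) :: ··c··> n0
Trace ⟨ba⟩ through P, begin at {m0}:
  step 1 (b): {m1}
  step 2 (a): {m2}
  — P admits the full trace.
Trace ⟨ba⟩ through Q, begin at {n0}:
  step 1 (b): {n1}
  step 2 (a): ∅  — Q cannot continue

traces(P) ≠ traces(Q) — witness ⟨ba⟩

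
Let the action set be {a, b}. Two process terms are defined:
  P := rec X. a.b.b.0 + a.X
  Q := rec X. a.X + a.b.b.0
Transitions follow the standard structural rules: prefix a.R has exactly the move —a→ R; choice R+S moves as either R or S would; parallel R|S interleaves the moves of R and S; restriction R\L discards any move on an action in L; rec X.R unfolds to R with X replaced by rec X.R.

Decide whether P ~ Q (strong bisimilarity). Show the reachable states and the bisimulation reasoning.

bisimilar

Reachable graph of P (4 states):
  u0 = rec X. a.b.b.0 + a.X :: -a-> u0, -a-> u1
  u1 = b.b.0 :: -b-> u2
  u2 = b.0 :: -b-> u3
  u3 = 0 :: (no moves)
Reachable graph of Q (4 states):
  v0 = rec X. a.X + a.b.b.0 :: -a-> v0, -a-> v1
  v1 = b.b.0 :: -b-> v2
  v2 = b.0 :: -b-> v3
  v3 = 0 :: (no moves)
Coarsest stable partition (strong bisimilarity classes):
  B0 = {u0, v0}
  B1 = {u1, v1}
  B2 = {u2, v2}
  B3 = {u3, v3}
u0 ∈ B0, v0 ∈ B0 → same block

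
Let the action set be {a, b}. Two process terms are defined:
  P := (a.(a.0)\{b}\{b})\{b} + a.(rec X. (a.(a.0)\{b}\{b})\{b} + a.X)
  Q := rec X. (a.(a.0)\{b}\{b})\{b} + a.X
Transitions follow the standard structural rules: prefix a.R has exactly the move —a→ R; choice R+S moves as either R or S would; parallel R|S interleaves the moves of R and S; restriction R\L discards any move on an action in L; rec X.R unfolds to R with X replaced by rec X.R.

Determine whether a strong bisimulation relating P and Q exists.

P's transition system — 4 states:
  u0 = (a.(a.0)\{b}\{b})\{b} + a.(rec X. (a.(a.0)\{b}\{b})\{b} + a.X) :: -a-> u1, -a-> u2
  u1 = (a.0)\{b}\{b}\{b} :: -a-> u3
  u2 = rec X. (a.(a.0)\{b}\{b})\{b} + a.X :: -a-> u1, -a-> u2
  u3 = 0\{b}\{b}\{b} :: ·
Q's transition system — 3 states:
  v0 = rec X. (a.(a.0)\{b}\{b})\{b} + a.X :: -a-> v0, -a-> v1
  v1 = (a.0)\{b}\{b}\{b} :: -a-> v2
  v2 = 0\{b}\{b}\{b} :: ·
Coarsest stable partition (strong bisimilarity classes):
  B0 = {u0, u2, v0}
  B1 = {u1, v1}
  B2 = {u3, v2}
u0 ∈ B0, v0 ∈ B0 → same block

P ~ Q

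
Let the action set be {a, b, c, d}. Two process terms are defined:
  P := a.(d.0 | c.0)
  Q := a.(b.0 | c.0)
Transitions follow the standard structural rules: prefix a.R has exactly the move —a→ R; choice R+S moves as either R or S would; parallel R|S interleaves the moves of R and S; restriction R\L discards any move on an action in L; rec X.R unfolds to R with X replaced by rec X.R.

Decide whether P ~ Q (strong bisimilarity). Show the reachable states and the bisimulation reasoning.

P ≁ Q

LTS(P): 5 reachable states
  p0 = a.(d.0 | c.0) :: --a--▸ p1
  p1 = d.0 | c.0 :: --c--▸ p2, --d--▸ p3
  p2 = d.0 | 0 :: --d--▸ p4
  p3 = 0 | c.0 :: --c--▸ p4
  p4 = 0 | 0 :: (no moves)
LTS(Q): 5 reachable states
  q0 = a.(b.0 | c.0) :: --a--▸ q1
  q1 = b.0 | c.0 :: --b--▸ q2, --c--▸ q3
  q2 = 0 | c.0 :: --c--▸ q4
  q3 = b.0 | 0 :: --b--▸ q4
  q4 = 0 | 0 :: (no moves)
Bisimilarity quotient blocks:
  B0 = {p0}
  B1 = {p1}
  B2 = {p2}
  B3 = {p4, q4}
  B4 = {p3, q2}
  B5 = {q0}
  B6 = {q1}
  B7 = {q3}
p0 ∈ B0, q0 ∈ B5 → different blocks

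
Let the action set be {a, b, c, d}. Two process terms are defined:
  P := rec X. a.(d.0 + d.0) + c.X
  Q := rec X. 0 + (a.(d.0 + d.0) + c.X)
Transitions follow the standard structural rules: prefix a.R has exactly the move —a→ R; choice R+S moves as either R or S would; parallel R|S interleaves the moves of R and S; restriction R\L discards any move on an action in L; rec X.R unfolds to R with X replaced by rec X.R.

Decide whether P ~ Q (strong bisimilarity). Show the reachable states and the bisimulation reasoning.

bisimilar

P's transition system — 3 states:
  u0 = rec X. a.(d.0 + d.0) + c.X has moves ··a··> u1, ··c··> u0
  u1 = d.0 + d.0 has moves ··d··> u2
  u2 = 0 has moves deadlocked
Q's transition system — 3 states:
  v0 = rec X. 0 + (a.(d.0 + d.0) + c.X) has moves ··a··> v1, ··c··> v0
  v1 = d.0 + d.0 has moves ··d··> v2
  v2 = 0 has moves deadlocked
Coarsest stable partition (strong bisimilarity classes):
  B0 = {u0, v0}
  B1 = {u1, v1}
  B2 = {u2, v2}
u0 ∈ B0, v0 ∈ B0 → same block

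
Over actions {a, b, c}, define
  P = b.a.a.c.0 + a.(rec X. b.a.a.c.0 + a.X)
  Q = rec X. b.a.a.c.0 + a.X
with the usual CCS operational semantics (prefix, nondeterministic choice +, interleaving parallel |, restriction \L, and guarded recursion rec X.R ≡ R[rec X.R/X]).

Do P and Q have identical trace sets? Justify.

trace-equivalent

Reachable graph of P (6 states):
  u0 = b.a.a.c.0 + a.(rec X. b.a.a.c.0 + a.X) → =a=> u1, =b=> u2
  u1 = rec X. b.a.a.c.0 + a.X → =a=> u1, =b=> u2
  u2 = a.a.c.0 → =a=> u3
  u3 = a.c.0 → =a=> u4
  u4 = c.0 → =c=> u5
  u5 = 0 → (no moves)
Reachable graph of Q (5 states):
  v0 = rec X. b.a.a.c.0 + a.X → =a=> v0, =b=> v1
  v1 = a.a.c.0 → =a=> v2
  v2 = a.c.0 → =a=> v3
  v3 = c.0 → =c=> v4
  v4 = 0 → (no moves)
Partition-refinement fixed point:
  B0 = {u0, u1, v0}
  B1 = {u2, v1}
  B2 = {u3, v2}
  B3 = {u4, v3}
  B4 = {u5, v4}
u0 ∈ B0, v0 ∈ B0 → same block
Bisimilar ⇒ trace-equivalent.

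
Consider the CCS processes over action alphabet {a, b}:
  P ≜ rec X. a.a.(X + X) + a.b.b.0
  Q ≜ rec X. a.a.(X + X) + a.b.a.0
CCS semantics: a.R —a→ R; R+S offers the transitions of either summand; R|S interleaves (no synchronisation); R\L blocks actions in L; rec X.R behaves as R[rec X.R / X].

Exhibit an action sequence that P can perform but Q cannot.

abb

LTS(P): 6 reachable states
  u0 = rec X. a.a.(X + X) + a.b.b.0 :: =a=> u1, =a=> u2
  u1 = a.((rec X. a.a.(X + X) + a.b.b.0) + (rec X. a.a.(X + X) + a.b.b.0)) :: =a=> u3
  u2 = b.b.0 :: =b=> u4
  u3 = (rec X. a.a.(X + X) + a.b.b.0) + (rec X. a.a.(X + X) + a.b.b.0) :: =a=> u1, =a=> u2
  u4 = b.0 :: =b=> u5
  u5 = 0 :: ∅
LTS(Q): 6 reachable states
  v0 = rec X. a.a.(X + X) + a.b.a.0 :: =a=> v1, =a=> v2
  v1 = a.((rec X. a.a.(X + X) + a.b.a.0) + (rec X. a.a.(X + X) + a.b.a.0)) :: =a=> v3
  v2 = b.a.0 :: =b=> v4
  v3 = (rec X. a.a.(X + X) + a.b.a.0) + (rec X. a.a.(X + X) + a.b.a.0) :: =a=> v1, =a=> v2
  v4 = a.0 :: =a=> v5
  v5 = 0 :: ∅
Executing abb from P (initial set {u0}):
  [1] a ⇒ {u1, u2}
  [2] b ⇒ {u4}
  [3] b ⇒ {u5}
  P completes σ.
Executing abb from Q (initial set {v0}):
  [1] a ⇒ {v1, v2}
  [2] b ⇒ {v4}
  [3] b ⇒ ∅ (Q stuck)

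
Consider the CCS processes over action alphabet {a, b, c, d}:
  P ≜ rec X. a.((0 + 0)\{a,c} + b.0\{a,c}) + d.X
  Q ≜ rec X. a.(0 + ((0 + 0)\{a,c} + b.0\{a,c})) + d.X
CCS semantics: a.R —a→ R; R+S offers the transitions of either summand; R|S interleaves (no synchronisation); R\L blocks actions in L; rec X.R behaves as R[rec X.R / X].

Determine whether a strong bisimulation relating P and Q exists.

bisimilar

LTS(P): 3 reachable states
  m0 = rec X. a.((0 + 0)\{a,c} + b.0\{a,c}) + d.X :: --a--▸ m1, --d--▸ m0
  m1 = (0 + 0)\{a,c} + b.0\{a,c} :: --b--▸ m2
  m2 = 0\{a,c} :: stopped
LTS(Q): 3 reachable states
  n0 = rec X. a.(0 + ((0 + 0)\{a,c} + b.0\{a,c})) + d.X :: --a--▸ n1, --d--▸ n0
  n1 = 0 + ((0 + 0)\{a,c} + b.0\{a,c}) :: --b--▸ n2
  n2 = 0\{a,c} :: stopped
Coarsest stable partition (strong bisimilarity classes):
  B0 = {m0, n0}
  B1 = {m1, n1}
  B2 = {m2, n2}
m0 ∈ B0, n0 ∈ B0 → same block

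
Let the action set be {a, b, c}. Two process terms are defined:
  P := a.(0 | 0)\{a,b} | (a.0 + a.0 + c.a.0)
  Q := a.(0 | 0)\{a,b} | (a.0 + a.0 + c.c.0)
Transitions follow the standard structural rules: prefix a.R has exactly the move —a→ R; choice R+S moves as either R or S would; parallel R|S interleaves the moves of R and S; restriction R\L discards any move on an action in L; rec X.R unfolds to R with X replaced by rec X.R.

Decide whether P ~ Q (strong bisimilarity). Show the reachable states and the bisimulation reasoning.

P ≁ Q

LTS(P): 6 reachable states
  s0 = a.(0 | 0)\{a,b} | (a.0 + a.0 + c.a.0) :: ··a··> s1, ··a··> s2, ··c··> s3
  s1 = (0 | 0)\{a,b} | (a.0 + a.0 + c.a.0) :: ··a··> s4, ··c··> s5
  s2 = a.(0 | 0)\{a,b} | 0 :: ··a··> s4
  s3 = a.(0 | 0)\{a,b} | a.0 :: ··a··> s2, ··a··> s5
  s4 = (0 | 0)\{a,b} | 0 :: (no moves)
  s5 = (0 | 0)\{a,b} | a.0 :: ··a··> s4
LTS(Q): 6 reachable states
  t0 = a.(0 | 0)\{a,b} | (a.0 + a.0 + c.c.0) :: ··a··> t1, ··a··> t2, ··c··> t3
  t1 = (0 | 0)\{a,b} | (a.0 + a.0 + c.c.0) :: ··a··> t4, ··c··> t5
  t2 = a.(0 | 0)\{a,b} | 0 :: ··a··> t4
  t3 = a.(0 | 0)\{a,b} | c.0 :: ··a··> t5, ··c··> t2
  t4 = (0 | 0)\{a,b} | 0 :: (no moves)
  t5 = (0 | 0)\{a,b} | c.0 :: ··c··> t4
Bisimilarity quotient blocks:
  B0 = {s0}
  B1 = {s2, s5, t2}
  B2 = {s4, t4}
  B3 = {s1}
  B4 = {s3}
  B5 = {t0}
  B6 = {t3}
  B7 = {t5}
  B8 = {t1}
s0 ∈ B0, t0 ∈ B5 → different blocks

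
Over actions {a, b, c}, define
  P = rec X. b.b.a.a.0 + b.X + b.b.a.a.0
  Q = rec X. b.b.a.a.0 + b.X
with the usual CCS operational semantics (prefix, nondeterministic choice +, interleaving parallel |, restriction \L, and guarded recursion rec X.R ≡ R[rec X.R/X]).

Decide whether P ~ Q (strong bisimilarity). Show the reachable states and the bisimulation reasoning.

YES

Reachable graph of P (5 states):
  m0 = rec X. b.b.a.a.0 + b.X + b.b.a.a.0 → -b-> m0, -b-> m1
  m1 = b.a.a.0 → -b-> m2
  m2 = a.a.0 → -a-> m3
  m3 = a.0 → -a-> m4
  m4 = 0 → deadlocked
Reachable graph of Q (5 states):
  n0 = rec X. b.b.a.a.0 + b.X → -b-> n0, -b-> n1
  n1 = b.a.a.0 → -b-> n2
  n2 = a.a.0 → -a-> n3
  n3 = a.0 → -a-> n4
  n4 = 0 → deadlocked
Partition-refinement fixed point:
  B0 = {m0, n0}
  B1 = {m1, n1}
  B2 = {m2, n2}
  B3 = {m3, n3}
  B4 = {m4, n4}
m0 ∈ B0, n0 ∈ B0 → same block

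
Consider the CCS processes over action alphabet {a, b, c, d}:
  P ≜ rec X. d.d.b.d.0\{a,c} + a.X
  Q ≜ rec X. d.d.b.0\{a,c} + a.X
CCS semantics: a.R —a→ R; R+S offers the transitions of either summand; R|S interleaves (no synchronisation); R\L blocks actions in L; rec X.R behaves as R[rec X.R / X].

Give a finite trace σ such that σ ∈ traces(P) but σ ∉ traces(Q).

Reachable graph of P (5 states):
  u0 = rec X. d.d.b.d.0\{a,c} + a.X ⊢ -a-> u0, -d-> u1
  u1 = d.b.d.0\{a,c} ⊢ -d-> u2
  u2 = b.d.0\{a,c} ⊢ -b-> u3
  u3 = d.0\{a,c} ⊢ -d-> u4
  u4 = 0\{a,c} ⊢ (no moves)
Reachable graph of Q (4 states):
  v0 = rec X. d.d.b.0\{a,c} + a.X ⊢ -a-> v0, -d-> v1
  v1 = d.b.0\{a,c} ⊢ -d-> v2
  v2 = b.0\{a,c} ⊢ -b-> v3
  v3 = 0\{a,c} ⊢ (no moves)
Trace ⟨ddbd⟩ through P, begin at {u0}:
  [1] d ⇒ {u1}
  [2] d ⇒ {u2}
  [3] b ⇒ {u3}
  [4] d ⇒ {u4}
  ✓ P
Trace ⟨ddbd⟩ through Q, begin at {v0}:
  [1] d ⇒ {v1}
  [2] d ⇒ {v2}
  [3] b ⇒ {v3}
  [4] d ⇒ no successor for Q

ddbd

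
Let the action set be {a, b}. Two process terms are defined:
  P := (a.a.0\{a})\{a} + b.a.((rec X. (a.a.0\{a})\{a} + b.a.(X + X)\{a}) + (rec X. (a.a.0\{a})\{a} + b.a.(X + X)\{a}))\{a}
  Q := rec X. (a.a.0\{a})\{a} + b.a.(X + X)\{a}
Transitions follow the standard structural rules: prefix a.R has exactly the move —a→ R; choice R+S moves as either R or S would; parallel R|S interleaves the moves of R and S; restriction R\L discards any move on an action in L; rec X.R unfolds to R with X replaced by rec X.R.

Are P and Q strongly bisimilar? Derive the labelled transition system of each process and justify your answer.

bisimilar

P's transition system — 4 states:
  p0 = (a.a.0\{a})\{a} + b.a.((rec X. (a.a.0\{a})\{a} + b.a.(X + X)\{a}) + (rec X. (a.a.0\{a})\{a} + b.a.(X + X)\{a}))\{a} → ··b··> p1
  p1 = a.((rec X. (a.a.0\{a})\{a} + b.a.(X + X)\{a}) + (rec X. (a.a.0\{a})\{a} + b.a.(X + X)\{a}))\{a} → ··a··> p2
  p2 = ((rec X. (a.a.0\{a})\{a} + b.a.(X + X)\{a}) + (rec X. (a.a.0\{a})\{a} + b.a.(X + X)\{a}))\{a} → ··b··> p3
  p3 = (a.((rec X. (a.a.0\{a})\{a} + b.a.(X + X)\{a}) + (rec X. (a.a.0\{a})\{a} + b.a.(X + X)\{a}))\{a})\{a} → deadlocked
Q's transition system — 4 states:
  q0 = rec X. (a.a.0\{a})\{a} + b.a.(X + X)\{a} → ··b··> q1
  q1 = a.((rec X. (a.a.0\{a})\{a} + b.a.(X + X)\{a}) + (rec X. (a.a.0\{a})\{a} + b.a.(X + X)\{a}))\{a} → ··a··> q2
  q2 = ((rec X. (a.a.0\{a})\{a} + b.a.(X + X)\{a}) + (rec X. (a.a.0\{a})\{a} + b.a.(X + X)\{a}))\{a} → ··b··> q3
  q3 = (a.((rec X. (a.a.0\{a})\{a} + b.a.(X + X)\{a}) + (rec X. (a.a.0\{a})\{a} + b.a.(X + X)\{a}))\{a})\{a} → deadlocked
Bisimilarity quotient blocks:
  B0 = {p0, q0}
  B1 = {p1, q1}
  B2 = {p2, q2}
  B3 = {p3, q3}
p0 ∈ B0, q0 ∈ B0 → same block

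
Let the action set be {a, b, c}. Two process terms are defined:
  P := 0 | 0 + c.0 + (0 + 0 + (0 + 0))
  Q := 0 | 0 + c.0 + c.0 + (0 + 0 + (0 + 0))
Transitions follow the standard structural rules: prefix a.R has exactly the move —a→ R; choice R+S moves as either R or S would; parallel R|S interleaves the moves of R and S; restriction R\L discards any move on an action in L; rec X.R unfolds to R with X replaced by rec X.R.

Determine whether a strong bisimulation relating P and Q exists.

YES

P's transition system — 2 states:
  s0 = 0 | 0 + c.0 + (0 + 0 + (0 + 0)) :: —c→ s1
  s1 = 0 :: stopped
Q's transition system — 2 states:
  t0 = 0 | 0 + c.0 + c.0 + (0 + 0 + (0 + 0)) :: —c→ t1
  t1 = 0 :: stopped
Partition-refinement fixed point:
  B0 = {s0, t0}
  B1 = {s1, t1}
s0 ∈ B0, t0 ∈ B0 → same block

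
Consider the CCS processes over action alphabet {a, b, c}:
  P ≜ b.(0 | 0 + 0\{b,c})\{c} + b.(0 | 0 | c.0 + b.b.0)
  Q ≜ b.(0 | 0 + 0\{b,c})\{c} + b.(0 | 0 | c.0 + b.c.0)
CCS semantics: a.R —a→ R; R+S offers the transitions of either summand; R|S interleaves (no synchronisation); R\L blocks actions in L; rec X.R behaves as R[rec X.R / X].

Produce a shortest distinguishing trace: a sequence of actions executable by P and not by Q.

bbb

LTS(P): 6 reachable states
  s0 = b.(0 | 0 + 0\{b,c})\{c} + b.(0 | 0 | c.0 + b.b.0) ⊢ ··b··> s1, ··b··> s2
  s1 = (0 | 0 + 0\{b,c})\{c} ⊢ ∅
  s2 = 0 | 0 | c.0 + b.b.0 ⊢ ··b··> s3, ··c··> s4
  s3 = b.0 ⊢ ··b··> s5
  s4 = 0 | 0 | 0 ⊢ ∅
  s5 = 0 ⊢ ∅
LTS(Q): 6 reachable states
  t0 = b.(0 | 0 + 0\{b,c})\{c} + b.(0 | 0 | c.0 + b.c.0) ⊢ ··b··> t1, ··b··> t2
  t1 = (0 | 0 + 0\{b,c})\{c} ⊢ ∅
  t2 = 0 | 0 | c.0 + b.c.0 ⊢ ··b··> t3, ··c··> t4
  t3 = c.0 ⊢ ··c··> t5
  t4 = 0 | 0 | 0 ⊢ ∅
  t5 = 0 ⊢ ∅
Executing bbb from P (initial set {s0}):
  step 1 (b): {s1, s2}
  step 2 (b): {s3}
  step 3 (b): {s5}
  — P admits the full trace.
Executing bbb from Q (initial set {t0}):
  step 1 (b): {t1, t2}
  step 2 (b): {t3}
  step 3 (b): ∅ (Q stuck)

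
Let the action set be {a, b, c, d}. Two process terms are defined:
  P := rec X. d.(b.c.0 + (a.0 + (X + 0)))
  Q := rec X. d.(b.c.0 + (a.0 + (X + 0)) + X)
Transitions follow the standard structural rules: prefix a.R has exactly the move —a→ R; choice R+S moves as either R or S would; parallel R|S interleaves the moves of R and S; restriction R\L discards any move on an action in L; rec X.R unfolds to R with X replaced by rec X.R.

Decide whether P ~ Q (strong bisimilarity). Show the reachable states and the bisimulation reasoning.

P ~ Q

P's transition system — 4 states:
  s0 = rec X. d.(b.c.0 + (a.0 + (X + 0))) | =d=> s1
  s1 = b.c.0 + (a.0 + ((rec X. d.(b.c.0 + (a.0 + (X + 0)))) + 0)) | =a=> s2, =b=> s3, =d=> s1
  s2 = 0 | (no moves)
  s3 = c.0 | =c=> s2
Q's transition system — 4 states:
  t0 = rec X. d.(b.c.0 + (a.0 + (X + 0)) + X) | =d=> t1
  t1 = b.c.0 + (a.0 + ((rec X. d.(b.c.0 + (a.0 + (X + 0)) + X)) + 0)) + (rec X. d.(b.c.0 + (a.0 + (X + 0)) + X)) | =a=> t2, =b=> t3, =d=> t1
  t2 = 0 | (no moves)
  t3 = c.0 | =c=> t2
Partition-refinement fixed point:
  B0 = {s0, t0}
  B1 = {s1, t1}
  B2 = {s2, t2}
  B3 = {s3, t3}
s0 ∈ B0, t0 ∈ B0 → same block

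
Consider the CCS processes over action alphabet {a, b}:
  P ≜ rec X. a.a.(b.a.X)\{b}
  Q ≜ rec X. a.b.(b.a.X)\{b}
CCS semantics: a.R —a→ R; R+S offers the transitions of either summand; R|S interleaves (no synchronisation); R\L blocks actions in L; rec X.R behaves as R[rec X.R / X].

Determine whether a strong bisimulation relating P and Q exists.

LTS(P): 3 reachable states
  u0 = rec X. a.a.(b.a.X)\{b} → =a=> u1
  u1 = a.(b.a.(rec X. a.a.(b.a.X)\{b}))\{b} → =a=> u2
  u2 = (b.a.(rec X. a.a.(b.a.X)\{b}))\{b} → ∅
LTS(Q): 3 reachable states
  v0 = rec X. a.b.(b.a.X)\{b} → =a=> v1
  v1 = b.(b.a.(rec X. a.b.(b.a.X)\{b}))\{b} → =b=> v2
  v2 = (b.a.(rec X. a.b.(b.a.X)\{b}))\{b} → ∅
Bisimilarity quotient blocks:
  B0 = {u0}
  B1 = {u1}
  B2 = {u2, v2}
  B3 = {v0}
  B4 = {v1}
u0 ∈ B0, v0 ∈ B3 → different blocks

P ≁ Q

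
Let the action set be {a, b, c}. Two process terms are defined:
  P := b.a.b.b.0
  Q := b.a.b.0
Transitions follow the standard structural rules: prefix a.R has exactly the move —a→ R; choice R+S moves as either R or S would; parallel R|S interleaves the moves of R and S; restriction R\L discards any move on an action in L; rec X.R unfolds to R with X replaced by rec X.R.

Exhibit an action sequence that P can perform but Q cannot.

LTS(P): 5 reachable states
  u0 = b.a.b.b.0 has moves --b--▸ u1
  u1 = a.b.b.0 has moves --a--▸ u2
  u2 = b.b.0 has moves --b--▸ u3
  u3 = b.0 has moves --b--▸ u4
  u4 = 0 has moves ·
LTS(Q): 4 reachable states
  v0 = b.a.b.0 has moves --b--▸ v1
  v1 = a.b.0 has moves --a--▸ v2
  v2 = b.0 has moves --b--▸ v3
  v3 = 0 has moves ·
Trace ⟨babb⟩ through P, begin at {u0}:
  after b @ step 1: {u1}
  after a @ step 2: {u2}
  after b @ step 3: {u3}
  after b @ step 4: {u4}
  ✓ P
Trace ⟨babb⟩ through Q, begin at {v0}:
  after b @ step 1: {v1}
  after a @ step 2: {v2}
  after b @ step 3: {v3}
  after b @ step 4: no successor for Q

babb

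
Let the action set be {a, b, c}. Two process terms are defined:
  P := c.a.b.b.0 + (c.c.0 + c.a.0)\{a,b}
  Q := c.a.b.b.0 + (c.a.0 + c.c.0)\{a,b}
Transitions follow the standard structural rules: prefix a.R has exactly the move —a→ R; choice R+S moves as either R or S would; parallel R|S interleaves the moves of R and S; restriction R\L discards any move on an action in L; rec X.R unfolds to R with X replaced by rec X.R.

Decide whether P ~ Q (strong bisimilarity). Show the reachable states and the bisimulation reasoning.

bisimilar

P's transition system — 8 states:
  u0 = c.a.b.b.0 + (c.c.0 + c.a.0)\{a,b} | --c--▸ u1, --c--▸ u2, --c--▸ u3
  u1 = (a.0)\{a,b} | (no moves)
  u2 = (c.0)\{a,b} | --c--▸ u4
  u3 = a.b.b.0 | --a--▸ u5
  u4 = 0\{a,b} | (no moves)
  u5 = b.b.0 | --b--▸ u6
  u6 = b.0 | --b--▸ u7
  u7 = 0 | (no moves)
Q's transition system — 8 states:
  v0 = c.a.b.b.0 + (c.a.0 + c.c.0)\{a,b} | --c--▸ v1, --c--▸ v2, --c--▸ v3
  v1 = (a.0)\{a,b} | (no moves)
  v2 = (c.0)\{a,b} | --c--▸ v4
  v3 = a.b.b.0 | --a--▸ v5
  v4 = 0\{a,b} | (no moves)
  v5 = b.b.0 | --b--▸ v6
  v6 = b.0 | --b--▸ v7
  v7 = 0 | (no moves)
Bisimilarity quotient blocks:
  B0 = {u0, v0}
  B1 = {u2, v2}
  B2 = {u1, u4, u7, v1, v4, v7}
  B3 = {u3, v3}
  B4 = {u5, v5}
  B5 = {u6, v6}
u0 ∈ B0, v0 ∈ B0 → same block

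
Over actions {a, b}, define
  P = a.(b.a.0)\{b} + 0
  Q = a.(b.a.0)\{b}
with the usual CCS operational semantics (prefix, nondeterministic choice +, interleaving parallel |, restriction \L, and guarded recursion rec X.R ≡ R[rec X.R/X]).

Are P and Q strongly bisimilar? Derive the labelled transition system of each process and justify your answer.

LTS(P): 2 reachable states
  m0 = a.(b.a.0)\{b} + 0 ⊢ --a--▸ m1
  m1 = (b.a.0)\{b} ⊢ deadlocked
LTS(Q): 2 reachable states
  n0 = a.(b.a.0)\{b} ⊢ --a--▸ n1
  n1 = (b.a.0)\{b} ⊢ deadlocked
Partition-refinement fixed point:
  B0 = {m0, n0}
  B1 = {m1, n1}
m0 ∈ B0, n0 ∈ B0 → same block

P ~ Q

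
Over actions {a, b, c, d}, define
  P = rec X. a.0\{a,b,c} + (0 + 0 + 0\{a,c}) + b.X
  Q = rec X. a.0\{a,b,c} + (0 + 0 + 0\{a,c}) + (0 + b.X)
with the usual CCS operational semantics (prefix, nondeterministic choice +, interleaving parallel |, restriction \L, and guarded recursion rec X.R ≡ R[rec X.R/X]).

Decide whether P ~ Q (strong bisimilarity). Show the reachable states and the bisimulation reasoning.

Reachable graph of P (2 states):
  p0 = rec X. a.0\{a,b,c} + (0 + 0 + 0\{a,c}) + b.X | —a→ p1, —b→ p0
  p1 = 0\{a,b,c} | ·
Reachable graph of Q (2 states):
  q0 = rec X. a.0\{a,b,c} + (0 + 0 + 0\{a,c}) + (0 + b.X) | —a→ q1, —b→ q0
  q1 = 0\{a,b,c} | ·
Bisimilarity quotient blocks:
  B0 = {p0, q0}
  B1 = {p1, q1}
p0 ∈ B0, q0 ∈ B0 → same block

P ~ Q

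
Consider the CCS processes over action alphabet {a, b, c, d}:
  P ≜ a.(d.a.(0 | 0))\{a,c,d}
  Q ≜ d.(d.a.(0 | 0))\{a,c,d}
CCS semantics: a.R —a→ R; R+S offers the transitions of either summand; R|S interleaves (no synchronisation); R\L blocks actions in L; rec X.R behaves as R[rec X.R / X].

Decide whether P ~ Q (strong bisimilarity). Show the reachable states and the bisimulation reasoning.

Reachable graph of P (2 states):
  m0 = a.(d.a.(0 | 0))\{a,c,d} ⊢ =a=> m1
  m1 = (d.a.(0 | 0))\{a,c,d} ⊢ ∅
Reachable graph of Q (2 states):
  n0 = d.(d.a.(0 | 0))\{a,c,d} ⊢ =d=> n1
  n1 = (d.a.(0 | 0))\{a,c,d} ⊢ ∅
Coarsest stable partition (strong bisimilarity classes):
  B0 = {m0}
  B1 = {m1, n1}
  B2 = {n0}
m0 ∈ B0, n0 ∈ B2 → different blocks

NO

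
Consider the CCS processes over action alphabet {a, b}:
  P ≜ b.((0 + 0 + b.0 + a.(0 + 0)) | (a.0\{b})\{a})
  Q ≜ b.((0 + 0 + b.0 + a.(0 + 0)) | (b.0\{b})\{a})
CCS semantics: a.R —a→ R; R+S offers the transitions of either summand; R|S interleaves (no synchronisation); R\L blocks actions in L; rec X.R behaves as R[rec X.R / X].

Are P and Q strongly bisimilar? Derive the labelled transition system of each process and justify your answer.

NO

Reachable graph of P (4 states):
  m0 = b.((0 + 0 + b.0 + a.(0 + 0)) | (a.0\{b})\{a}) | --b--▸ m1
  m1 = (0 + 0 + b.0 + a.(0 + 0)) | (a.0\{b})\{a} | --a--▸ m2, --b--▸ m3
  m2 = (0 + 0) | (a.0\{b})\{a} | ·
  m3 = 0 | (a.0\{b})\{a} | ·
Reachable graph of Q (7 states):
  n0 = b.((0 + 0 + b.0 + a.(0 + 0)) | (b.0\{b})\{a}) | --b--▸ n1
  n1 = (0 + 0 + b.0 + a.(0 + 0)) | (b.0\{b})\{a} | --a--▸ n2, --b--▸ n3, --b--▸ n4
  n2 = (0 + 0) | (b.0\{b})\{a} | --b--▸ n5
  n3 = (0 + 0 + b.0 + a.(0 + 0)) | 0\{b}\{a} | --a--▸ n5, --b--▸ n6
  n4 = 0 | (b.0\{b})\{a} | --b--▸ n6
  n5 = (0 + 0) | 0\{b}\{a} | ·
  n6 = 0 | 0\{b}\{a} | ·
Partition-refinement fixed point:
  B0 = {m0}
  B1 = {m1, n3}
  B2 = {m2, m3, n5, n6}
  B3 = {n0}
  B4 = {n1}
  B5 = {n2, n4}
m0 ∈ B0, n0 ∈ B3 → different blocks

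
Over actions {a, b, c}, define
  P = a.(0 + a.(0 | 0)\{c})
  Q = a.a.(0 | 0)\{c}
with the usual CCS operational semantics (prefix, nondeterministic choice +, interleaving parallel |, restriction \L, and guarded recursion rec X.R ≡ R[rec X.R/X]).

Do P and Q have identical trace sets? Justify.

traces(P) = traces(Q)

LTS(P): 3 reachable states
  m0 = a.(0 + a.(0 | 0)\{c}) has moves -a-> m1
  m1 = 0 + a.(0 | 0)\{c} has moves -a-> m2
  m2 = (0 | 0)\{c} has moves (no moves)
LTS(Q): 3 reachable states
  n0 = a.a.(0 | 0)\{c} has moves -a-> n1
  n1 = a.(0 | 0)\{c} has moves -a-> n2
  n2 = (0 | 0)\{c} has moves (no moves)
Bisimilarity quotient blocks:
  B0 = {m0, n0}
  B1 = {m1, n1}
  B2 = {m2, n2}
m0 ∈ B0, n0 ∈ B0 → same block
Bisimilar ⇒ trace-equivalent.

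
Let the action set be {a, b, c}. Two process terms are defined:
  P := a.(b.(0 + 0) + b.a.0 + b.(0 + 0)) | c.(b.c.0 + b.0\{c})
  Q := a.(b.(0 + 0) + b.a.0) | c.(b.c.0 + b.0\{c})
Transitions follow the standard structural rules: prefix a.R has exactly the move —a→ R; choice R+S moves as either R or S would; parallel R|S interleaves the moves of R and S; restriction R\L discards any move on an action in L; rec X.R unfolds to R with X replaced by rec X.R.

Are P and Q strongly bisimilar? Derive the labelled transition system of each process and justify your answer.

YES

P's transition system — 25 states:
  u0 = a.(b.(0 + 0) + b.a.0 + b.(0 + 0)) | c.(b.c.0 + b.0\{c}) → -a-> u1, -c-> u2
  u1 = (b.(0 + 0) + b.a.0 + b.(0 + 0)) | c.(b.c.0 + b.0\{c}) → -b-> u3, -b-> u4, -c-> u5
  u2 = a.(b.(0 + 0) + b.a.0 + b.(0 + 0)) | (b.c.0 + b.0\{c}) → -a-> u5, -b-> u6, -b-> u7
  u3 = (0 + 0) | c.(b.c.0 + b.0\{c}) → -c-> u8
  u4 = a.0 | c.(b.c.0 + b.0\{c}) → -a-> u9, -c-> u10
  u5 = (b.(0 + 0) + b.a.0 + b.(0 + 0)) | (b.c.0 + b.0\{c}) → -b-> u10, -b-> u11, -b-> u12, -b-> u8
  u6 = a.(b.(0 + 0) + b.a.0 + b.(0 + 0)) | 0\{c} → -a-> u11
  u7 = a.(b.(0 + 0) + b.a.0 + b.(0 + 0)) | c.0 → -a-> u12, -c-> u13
  u8 = (0 + 0) | (b.c.0 + b.0\{c}) → -b-> u14, -b-> u15
  u9 = 0 | c.(b.c.0 + b.0\{c}) → -c-> u16
  u10 = a.0 | (b.c.0 + b.0\{c}) → -a-> u16, -b-> u17, -b-> u18
  u11 = (b.(0 + 0) + b.a.0 + b.(0 + 0)) | 0\{c} → -b-> u14, -b-> u17
  u12 = (b.(0 + 0) + b.a.0 + b.(0 + 0)) | c.0 → -b-> u15, -b-> u18, -c-> u19
  u13 = a.(b.(0 + 0) + b.a.0 + b.(0 + 0)) | 0 → -a-> u19
  u14 = (0 + 0) | 0\{c} → deadlocked
  u15 = (0 + 0) | c.0 → -c-> u20
  u16 = 0 | (b.c.0 + b.0\{c}) → -b-> u21, -b-> u22
  u17 = a.0 | 0\{c} → -a-> u21
  u18 = a.0 | c.0 → -a-> u22, -c-> u23
  u19 = (b.(0 + 0) + b.a.0 + b.(0 + 0)) | 0 → -b-> u20, -b-> u23
  u20 = (0 + 0) | 0 → deadlocked
  u21 = 0 | 0\{c} → deadlocked
  u22 = 0 | c.0 → -c-> u24
  u23 = a.0 | 0 → -a-> u24
  u24 = 0 | 0 → deadlocked
Q's transition system — 25 states:
  v0 = a.(b.(0 + 0) + b.a.0) | c.(b.c.0 + b.0\{c}) → -a-> v1, -c-> v2
  v1 = (b.(0 + 0) + b.a.0) | c.(b.c.0 + b.0\{c}) → -b-> v3, -b-> v4, -c-> v5
  v2 = a.(b.(0 + 0) + b.a.0) | (b.c.0 + b.0\{c}) → -a-> v5, -b-> v6, -b-> v7
  v3 = (0 + 0) | c.(b.c.0 + b.0\{c}) → -c-> v8
  v4 = a.0 | c.(b.c.0 + b.0\{c}) → -a-> v9, -c-> v10
  v5 = (b.(0 + 0) + b.a.0) | (b.c.0 + b.0\{c}) → -b-> v10, -b-> v11, -b-> v12, -b-> v8
  v6 = a.(b.(0 + 0) + b.a.0) | 0\{c} → -a-> v11
  v7 = a.(b.(0 + 0) + b.a.0) | c.0 → -a-> v12, -c-> v13
  v8 = (0 + 0) | (b.c.0 + b.0\{c}) → -b-> v14, -b-> v15
  v9 = 0 | c.(b.c.0 + b.0\{c}) → -c-> v16
  v10 = a.0 | (b.c.0 + b.0\{c}) → -a-> v16, -b-> v17, -b-> v18
  v11 = (b.(0 + 0) + b.a.0) | 0\{c} → -b-> v14, -b-> v17
  v12 = (b.(0 + 0) + b.a.0) | c.0 → -b-> v15, -b-> v18, -c-> v19
  v13 = a.(b.(0 + 0) + b.a.0) | 0 → -a-> v19
  v14 = (0 + 0) | 0\{c} → deadlocked
  v15 = (0 + 0) | c.0 → -c-> v20
  v16 = 0 | (b.c.0 + b.0\{c}) → -b-> v21, -b-> v22
  v17 = a.0 | 0\{c} → -a-> v21
  v18 = a.0 | c.0 → -a-> v22, -c-> v23
  v19 = (b.(0 + 0) + b.a.0) | 0 → -b-> v20, -b-> v23
  v20 = (0 + 0) | 0 → deadlocked
  v21 = 0 | 0\{c} → deadlocked
  v22 = 0 | c.0 → -c-> v24
  v23 = a.0 | 0 → -a-> v24
  v24 = 0 | 0 → deadlocked
Coarsest stable partition (strong bisimilarity classes):
  B0 = {u0, v0}
  B1 = {u2, v2}
  B2 = {u7, v7}
  B3 = {u12, v12}
  B4 = {u18, v18}
  B5 = {u17, u23, v17, v23}
  B6 = {u14, u20, u21, u24, v14, v20, v21, v24}
  B7 = {u15, u22, v15, v22}
  B8 = {u11, u19, v11, v19}
  B9 = {u13, u6, v13, v6}
  B10 = {u5, v5}
  B11 = {u10, v10}
  B12 = {u16, u8, v16, v8}
  B13 = {u1, v1}
  B14 = {u3, u9, v3, v9}
  B15 = {u4, v4}
u0 ∈ B0, v0 ∈ B0 → same block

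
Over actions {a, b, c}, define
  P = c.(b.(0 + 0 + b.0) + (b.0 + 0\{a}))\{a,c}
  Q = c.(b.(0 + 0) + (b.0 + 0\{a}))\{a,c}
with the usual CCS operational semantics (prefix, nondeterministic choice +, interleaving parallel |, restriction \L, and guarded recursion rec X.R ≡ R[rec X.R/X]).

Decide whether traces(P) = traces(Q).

Reachable graph of P (4 states):
  p0 = c.(b.(0 + 0 + b.0) + (b.0 + 0\{a}))\{a,c} :: ··c··> p1
  p1 = (b.(0 + 0 + b.0) + (b.0 + 0\{a}))\{a,c} :: ··b··> p2, ··b··> p3
  p2 = (0 + 0 + b.0)\{a,c} :: ··b··> p3
  p3 = 0\{a,c} :: (no moves)
Reachable graph of Q (4 states):
  q0 = c.(b.(0 + 0) + (b.0 + 0\{a}))\{a,c} :: ··c··> q1
  q1 = (b.(0 + 0) + (b.0 + 0\{a}))\{a,c} :: ··b··> q2, ··b··> q3
  q2 = (0 + 0)\{a,c} :: (no moves)
  q3 = 0\{a,c} :: (no moves)
Run σ = ⟨cbb⟩ on P: start {p0}
  after c @ step 1: {p1}
  after b @ step 2: {p2, p3}
  after b @ step 3: {p3}
  — P admits the full trace.
Run σ = ⟨cbb⟩ on Q: start {q0}
  after c @ step 1: {q1}
  after b @ step 2: {q2, q3}
  after b @ step 3: no successor for Q

trace-distinct — witness ⟨cbb⟩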